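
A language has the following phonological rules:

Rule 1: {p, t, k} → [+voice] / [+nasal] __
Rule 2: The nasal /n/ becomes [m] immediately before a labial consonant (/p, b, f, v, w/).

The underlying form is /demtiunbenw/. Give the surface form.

demdiumbemw

Rule 1 (post-nasal voicing): /t/ is a voiceless stop immediately after the nasal /m/, so it voices to [d]. /demtiunbenw/ → demdiunbenw.
Rule 2 (nasal place assimilation): /n/ precedes the labial consonant /b/, so it assimilates in place to [m]. /n/ precedes the labial consonant /w/, so it assimilates in place to [m]. /demdiunbenw/ → demdiumbemw.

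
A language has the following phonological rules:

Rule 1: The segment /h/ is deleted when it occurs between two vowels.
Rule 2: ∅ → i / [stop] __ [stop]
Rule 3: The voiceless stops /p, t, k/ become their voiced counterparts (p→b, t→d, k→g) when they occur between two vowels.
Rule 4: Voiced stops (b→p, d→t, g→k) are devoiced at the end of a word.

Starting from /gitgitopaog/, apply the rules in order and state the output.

gidigidobaok

Rule 1 (intervocalic h-deletion): no segment meets the environment; /gitgitopaog/ is unchanged.
Rule 2 (stop-cluster i-epenthesis): /t/ and /g/ form a stop–stop cluster, so [i] is inserted between them. /gitgitopaog/ → gitigitopaog.
Rule 3 (intervocalic voicing): /t/ is a voiceless stop between vowels /i/ and /i/, so it voices to [d]. /t/ is a voiceless stop between vowels /i/ and /o/, so it voices to [d]. /p/ is a voiceless stop between vowels /o/ and /a/, so it voices to [b]. /gitigitopaog/ → gidigidobaog.
Rule 4 (final devoicing): /g/ is a voiced stop in word-final position, so it devoices to [k]. /gidigidobaog/ → gidigidobaok.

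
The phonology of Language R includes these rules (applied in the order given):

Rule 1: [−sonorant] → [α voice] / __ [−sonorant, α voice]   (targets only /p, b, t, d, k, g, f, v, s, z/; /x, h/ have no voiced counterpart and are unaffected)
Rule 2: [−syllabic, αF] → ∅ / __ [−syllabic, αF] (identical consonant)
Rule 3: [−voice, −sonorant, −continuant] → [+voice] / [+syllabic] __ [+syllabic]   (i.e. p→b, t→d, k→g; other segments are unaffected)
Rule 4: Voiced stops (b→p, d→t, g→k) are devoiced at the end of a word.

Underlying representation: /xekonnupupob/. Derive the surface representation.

Rule 1 (regressive voicing assimilation): no segment meets the environment; /xekonnupupob/ is unchanged.
Rule 2 (degemination): /nn/ is a geminate; the first /n/ deletes. /xekonnupupob/ → xekonupupob.
Rule 3 (intervocalic voicing): /k/ is a voiceless stop between vowels /e/ and /o/, so it voices to [g]. /p/ is a voiceless stop between vowels /u/ and /u/, so it voices to [b]. /p/ is a voiceless stop between vowels /u/ and /o/, so it voices to [b]. /xekonupupob/ → xegonububob.
Rule 4 (final devoicing): /b/ is a voiced stop in word-final position, so it devoices to [p]. /xegonububob/ → xegonububop.

xegonububop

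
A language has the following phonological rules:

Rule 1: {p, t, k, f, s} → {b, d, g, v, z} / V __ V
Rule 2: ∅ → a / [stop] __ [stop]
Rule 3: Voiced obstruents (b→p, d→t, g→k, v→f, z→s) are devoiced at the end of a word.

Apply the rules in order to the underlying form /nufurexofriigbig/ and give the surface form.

nuvurexofriigabik

Rule 1 (intervocalic voicing): /f/ is a voiceless obstruent between vowels /u/ and /u/, so it voices to [v]. /nufurexofriigbig/ → nuvurexofriigbig.
Rule 2 (stop-cluster a-epenthesis): /g/ and /b/ form a stop–stop cluster, so [a] is inserted between them. /nuvurexofriigbig/ → nuvurexofriigabig.
Rule 3 (final devoicing): /g/ is a voiced obstruent in word-final position, so it devoices to [k]. /nuvurexofriigabig/ → nuvurexofriigabik.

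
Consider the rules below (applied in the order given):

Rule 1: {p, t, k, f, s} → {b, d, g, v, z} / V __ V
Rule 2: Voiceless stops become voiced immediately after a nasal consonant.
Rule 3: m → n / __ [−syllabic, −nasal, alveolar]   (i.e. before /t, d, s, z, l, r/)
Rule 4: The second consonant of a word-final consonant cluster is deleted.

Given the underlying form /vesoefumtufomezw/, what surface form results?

vezoevunduvomez

Rule 1 (intervocalic voicing): /s/ is a voiceless obstruent between vowels /e/ and /o/, so it voices to [z]. /f/ is a voiceless obstruent between vowels /e/ and /u/, so it voices to [v]. /f/ is a voiceless obstruent between vowels /u/ and /o/, so it voices to [v]. /vesoefumtufomezw/ → vezoevumtuvomezw.
Rule 2 (post-nasal voicing): /t/ is a voiceless stop immediately after the nasal /m/, so it voices to [d]. /vezoevumtuvomezw/ → vezoevumduvomezw.
Rule 3 (nasal place assimilation): /m/ precedes the alveolar consonant /d/, so it assimilates in place to [n]. /vezoevumduvomezw/ → vezoevunduvomezw.
Rule 4 (final cluster simplification): /w/ is the second consonant of a word-final cluster /zw/, so it deletes. /vezoevunduvomezw/ → vezoevunduvomez.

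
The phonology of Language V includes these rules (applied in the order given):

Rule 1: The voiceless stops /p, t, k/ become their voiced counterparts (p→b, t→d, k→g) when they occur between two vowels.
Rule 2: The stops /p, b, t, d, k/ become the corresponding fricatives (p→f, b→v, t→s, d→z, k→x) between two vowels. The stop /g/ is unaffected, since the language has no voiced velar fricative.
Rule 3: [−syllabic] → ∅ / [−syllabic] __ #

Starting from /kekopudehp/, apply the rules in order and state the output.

Rule 1 (intervocalic voicing): /k/ is a voiceless stop between vowels /e/ and /o/, so it voices to [g]. /p/ is a voiceless stop between vowels /o/ and /u/, so it voices to [b]. /kekopudehp/ → kegobudehp.
Rule 2 (intervocalic spirantization): /b/ is a stop between vowels /o/ and /u/, so it spirantizes to the fricative [v]. /d/ is a stop between vowels /u/ and /e/, so it spirantizes to the fricative [z]. /kegobudehp/ → kegovuzehp.
Rule 3 (final cluster simplification): /p/ is the second consonant of a word-final cluster /hp/, so it deletes. /kegovuzehp/ → kegovuzeh.

kegovuzeh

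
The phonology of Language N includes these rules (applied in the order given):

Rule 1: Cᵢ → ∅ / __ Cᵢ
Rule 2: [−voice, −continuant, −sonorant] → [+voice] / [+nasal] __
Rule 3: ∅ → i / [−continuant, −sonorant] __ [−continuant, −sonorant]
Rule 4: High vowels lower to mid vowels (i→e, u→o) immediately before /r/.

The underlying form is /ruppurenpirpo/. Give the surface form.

ruporenberpo

Rule 1 (degemination): /pp/ is a geminate; the first /p/ deletes. /ruppurenpirpo/ → rupurenpirpo.
Rule 2 (post-nasal voicing): /p/ is a voiceless stop immediately after the nasal /n/, so it voices to [b]. /rupurenpirpo/ → rupurenbirpo.
Rule 3 (stop-cluster i-epenthesis): no segment meets the environment; /rupurenbirpo/ is unchanged.
Rule 4 (pre-rhotic lowering): /u/ is a high vowel immediately before /r/, so it lowers to [o]. /i/ is a high vowel immediately before /r/, so it lowers to [e]. /rupurenbirpo/ → ruporenberpo.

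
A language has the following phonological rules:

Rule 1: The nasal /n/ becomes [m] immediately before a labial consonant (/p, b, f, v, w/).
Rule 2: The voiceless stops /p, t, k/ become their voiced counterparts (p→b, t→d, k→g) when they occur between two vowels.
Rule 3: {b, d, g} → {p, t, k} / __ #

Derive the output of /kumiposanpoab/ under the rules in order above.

kumibosampoap

Rule 1 (nasal place assimilation): /n/ precedes the labial consonant /p/, so it assimilates in place to [m]. /kumiposanpoab/ → kumiposampoab.
Rule 2 (intervocalic voicing): /p/ is a voiceless stop between vowels /i/ and /o/, so it voices to [b]. /kumiposampoab/ → kumibosampoab.
Rule 3 (final devoicing): /b/ is a voiced stop in word-final position, so it devoices to [p]. /kumibosampoab/ → kumibosampoap.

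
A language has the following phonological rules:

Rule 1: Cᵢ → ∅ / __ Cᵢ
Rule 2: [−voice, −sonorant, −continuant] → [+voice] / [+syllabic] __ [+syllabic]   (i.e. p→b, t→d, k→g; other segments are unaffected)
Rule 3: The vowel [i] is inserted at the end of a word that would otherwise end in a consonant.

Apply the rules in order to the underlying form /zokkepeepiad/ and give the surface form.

zogebeebiadi

Rule 1 (degemination): /kk/ is a geminate; the first /k/ deletes. /zokkepeepiad/ → zokepeepiad.
Rule 2 (intervocalic voicing): /k/ is a voiceless stop between vowels /o/ and /e/, so it voices to [g]. /p/ is a voiceless stop between vowels /e/ and /e/, so it voices to [b]. /p/ is a voiceless stop between vowels /e/ and /i/, so it voices to [b]. /zokepeepiad/ → zogebeebiad.
Rule 3 (final i-epenthesis): the form ends in the consonant /d/, so [i] is inserted word-finally. /zogebeebiad/ → zogebeebiadi.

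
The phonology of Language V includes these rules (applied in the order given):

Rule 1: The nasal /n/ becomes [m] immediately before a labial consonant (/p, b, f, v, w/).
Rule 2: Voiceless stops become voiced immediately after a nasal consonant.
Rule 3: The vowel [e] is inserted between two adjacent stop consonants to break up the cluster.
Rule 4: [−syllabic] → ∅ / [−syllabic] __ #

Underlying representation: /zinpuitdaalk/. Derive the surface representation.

zimbuitedaal

Rule 1 (nasal place assimilation): /n/ precedes the labial consonant /p/, so it assimilates in place to [m]. /zinpuitdaalk/ → zimpuitdaalk.
Rule 2 (post-nasal voicing): /p/ is a voiceless stop immediately after the nasal /m/, so it voices to [b]. /zimpuitdaalk/ → zimbuitdaalk.
Rule 3 (stop-cluster e-epenthesis): /t/ and /d/ form a stop–stop cluster, so [e] is inserted between them. /zimbuitdaalk/ → zimbuitedaalk.
Rule 4 (final cluster simplification): /k/ is the second consonant of a word-final cluster /lk/, so it deletes. /zimbuitedaalk/ → zimbuitedaal.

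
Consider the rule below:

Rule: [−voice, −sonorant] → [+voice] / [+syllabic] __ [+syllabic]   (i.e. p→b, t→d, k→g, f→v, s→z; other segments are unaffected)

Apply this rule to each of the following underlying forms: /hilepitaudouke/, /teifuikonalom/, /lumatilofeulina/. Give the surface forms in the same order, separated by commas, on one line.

hilebidaudouge, teivuigonalom, lumadiloveulina

/hilepitaudouke/: /p/ is a voiceless obstruent between vowels /e/ and /i/, so it voices to [b]. /t/ is a voiceless obstruent between vowels /i/ and /a/, so it voices to [d]. /k/ is a voiceless obstruent between vowels /u/ and /e/, so it voices to [g]. → [hilebidaudouge].
/teifuikonalom/: /f/ is a voiceless obstruent between vowels /i/ and /u/, so it voices to [v]. /k/ is a voiceless obstruent between vowels /i/ and /o/, so it voices to [g]. → [teivuigonalom].
/lumatilofeulina/: /t/ is a voiceless obstruent between vowels /a/ and /i/, so it voices to [d]. /f/ is a voiceless obstruent between vowels /o/ and /e/, so it voices to [v]. → [lumadiloveulina].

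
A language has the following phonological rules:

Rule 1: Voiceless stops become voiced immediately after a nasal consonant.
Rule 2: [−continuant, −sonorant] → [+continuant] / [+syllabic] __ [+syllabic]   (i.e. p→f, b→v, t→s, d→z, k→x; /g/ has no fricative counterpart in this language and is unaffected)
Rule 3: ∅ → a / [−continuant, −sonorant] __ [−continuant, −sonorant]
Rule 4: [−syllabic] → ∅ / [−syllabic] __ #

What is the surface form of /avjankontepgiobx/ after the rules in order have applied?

Rule 1 (post-nasal voicing): /k/ is a voiceless stop immediately after the nasal /n/, so it voices to [g]. /t/ is a voiceless stop immediately after the nasal /n/, so it voices to [d]. /avjankontepgiobx/ → avjangondepgiobx.
Rule 2 (intervocalic spirantization): no segment meets the environment; /avjangondepgiobx/ is unchanged.
Rule 3 (stop-cluster a-epenthesis): /p/ and /g/ form a stop–stop cluster, so [a] is inserted between them. /avjangondepgiobx/ → avjangondepagiobx.
Rule 4 (final cluster simplification): /x/ is the second consonant of a word-final cluster /bx/, so it deletes. /avjangondepagiobx/ → avjangondepagiob.

avjangondepagiob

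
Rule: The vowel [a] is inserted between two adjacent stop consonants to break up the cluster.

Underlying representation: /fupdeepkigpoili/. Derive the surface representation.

/p/ and /d/ form a stop–stop cluster, so [a] is inserted between them.
/p/ and /k/ form a stop–stop cluster, so [a] is inserted between them.
/g/ and /p/ form a stop–stop cluster, so [a] is inserted between them.
Surface form: [fupadeepakigapoili].

fupadeepakigapoili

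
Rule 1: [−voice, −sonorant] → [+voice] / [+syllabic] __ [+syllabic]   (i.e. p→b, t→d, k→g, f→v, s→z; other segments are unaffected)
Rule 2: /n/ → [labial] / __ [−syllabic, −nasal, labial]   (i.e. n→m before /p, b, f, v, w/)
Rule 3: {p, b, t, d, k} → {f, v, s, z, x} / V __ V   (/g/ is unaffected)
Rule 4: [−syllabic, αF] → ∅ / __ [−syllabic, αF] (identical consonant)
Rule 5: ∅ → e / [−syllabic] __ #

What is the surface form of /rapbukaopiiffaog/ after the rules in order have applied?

Rule 1 (intervocalic voicing): /k/ is a voiceless obstruent between vowels /u/ and /a/, so it voices to [g]. /p/ is a voiceless obstruent between vowels /o/ and /i/, so it voices to [b]. /rapbukaopiiffaog/ → rapbugaobiiffaog.
Rule 2 (nasal place assimilation): no segment meets the environment; /rapbugaobiiffaog/ is unchanged.
Rule 3 (intervocalic spirantization): /b/ is a stop between vowels /o/ and /i/, so it spirantizes to the fricative [v]. /rapbugaobiiffaog/ → rapbugaoviiffaog.
Rule 4 (degemination): /ff/ is a geminate; the first /f/ deletes. /rapbugaoviiffaog/ → rapbugaoviifaog.
Rule 5 (final e-epenthesis): the form ends in the consonant /g/, so [e] is inserted word-finally. /rapbugaoviifaog/ → rapbugaoviifaoge.

rapbugaoviifaoge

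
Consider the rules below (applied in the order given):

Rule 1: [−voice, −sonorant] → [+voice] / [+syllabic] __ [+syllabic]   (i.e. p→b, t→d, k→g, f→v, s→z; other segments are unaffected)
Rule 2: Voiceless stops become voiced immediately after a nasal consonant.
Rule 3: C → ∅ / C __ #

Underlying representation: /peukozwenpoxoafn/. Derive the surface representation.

peugozwenboxoaf

Rule 1 (intervocalic voicing): /k/ is a voiceless obstruent between vowels /u/ and /o/, so it voices to [g]. /peukozwenpoxoafn/ → peugozwenpoxoafn.
Rule 2 (post-nasal voicing): /p/ is a voiceless stop immediately after the nasal /n/, so it voices to [b]. /peugozwenpoxoafn/ → peugozwenboxoafn.
Rule 3 (final cluster simplification): /n/ is the second consonant of a word-final cluster /fn/, so it deletes. /peugozwenboxoafn/ → peugozwenboxoaf.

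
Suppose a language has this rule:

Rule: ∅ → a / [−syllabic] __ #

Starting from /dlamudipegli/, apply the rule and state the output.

dlamudipegli

No segment of /dlamudipegli/ meets the structural description of the rule, so the form surfaces unchanged.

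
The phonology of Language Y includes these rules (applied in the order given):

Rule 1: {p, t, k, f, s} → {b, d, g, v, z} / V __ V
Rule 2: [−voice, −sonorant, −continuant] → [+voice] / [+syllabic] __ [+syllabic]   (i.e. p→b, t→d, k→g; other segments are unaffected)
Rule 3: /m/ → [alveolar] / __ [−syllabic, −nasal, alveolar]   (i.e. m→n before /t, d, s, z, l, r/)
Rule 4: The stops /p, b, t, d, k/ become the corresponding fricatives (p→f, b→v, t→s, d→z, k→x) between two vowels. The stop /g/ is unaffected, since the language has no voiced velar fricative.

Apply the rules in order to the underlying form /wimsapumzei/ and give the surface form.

Rule 1 (intervocalic voicing): /p/ is a voiceless obstruent between vowels /a/ and /u/, so it voices to [b]. /wimsapumzei/ → wimsabumzei.
Rule 2 (intervocalic voicing): no segment meets the environment; /wimsabumzei/ is unchanged.
Rule 3 (nasal place assimilation): /m/ precedes the alveolar consonant /s/, so it assimilates in place to [n]. /m/ precedes the alveolar consonant /z/, so it assimilates in place to [n]. /wimsabumzei/ → winsabunzei.
Rule 4 (intervocalic spirantization): /b/ is a stop between vowels /a/ and /u/, so it spirantizes to the fricative [v]. /winsabunzei/ → winsavunzei.

winsavunzei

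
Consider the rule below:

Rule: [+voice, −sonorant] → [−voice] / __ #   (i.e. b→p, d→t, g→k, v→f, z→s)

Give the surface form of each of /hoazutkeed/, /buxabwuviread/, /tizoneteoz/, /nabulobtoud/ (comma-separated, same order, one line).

hoazutkeet, buxabwuvireat, tizoneteos, nabulobtout

/hoazutkeed/: /d/ is a voiced obstruent in word-final position, so it devoices to [t]. → [hoazutkeet].
/buxabwuviread/: /d/ is a voiced obstruent in word-final position, so it devoices to [t]. → [buxabwuvireat].
/tizoneteoz/: /z/ is a voiced obstruent in word-final position, so it devoices to [s]. → [tizoneteos].
/nabulobtoud/: /d/ is a voiced obstruent in word-final position, so it devoices to [t]. → [nabulobtout].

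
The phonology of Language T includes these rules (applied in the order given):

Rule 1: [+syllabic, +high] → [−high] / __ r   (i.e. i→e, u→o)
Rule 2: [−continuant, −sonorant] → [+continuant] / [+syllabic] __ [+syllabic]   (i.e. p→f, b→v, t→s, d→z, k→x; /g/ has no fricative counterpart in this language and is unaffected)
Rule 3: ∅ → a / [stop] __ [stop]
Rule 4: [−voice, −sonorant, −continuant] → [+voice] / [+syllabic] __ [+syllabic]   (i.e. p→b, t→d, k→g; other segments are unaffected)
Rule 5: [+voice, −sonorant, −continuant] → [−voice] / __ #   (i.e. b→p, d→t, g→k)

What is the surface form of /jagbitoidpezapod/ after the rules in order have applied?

Rule 1 (pre-rhotic lowering): no segment meets the environment; /jagbitoidpezapod/ is unchanged.
Rule 2 (intervocalic spirantization): /t/ is a stop between vowels /i/ and /o/, so it spirantizes to the fricative [s]. /p/ is a stop between vowels /a/ and /o/, so it spirantizes to the fricative [f]. /jagbitoidpezapod/ → jagbisoidpezafod.
Rule 3 (stop-cluster a-epenthesis): /g/ and /b/ form a stop–stop cluster, so [a] is inserted between them. /d/ and /p/ form a stop–stop cluster, so [a] is inserted between them. /jagbisoidpezafod/ → jagabisoidapezafod.
Rule 4 (intervocalic voicing): /p/ is a voiceless stop between vowels /a/ and /e/, so it voices to [b]. /jagabisoidapezafod/ → jagabisoidabezafod.
Rule 5 (final devoicing): /d/ is a voiced stop in word-final position, so it devoices to [t]. /jagabisoidabezafod/ → jagabisoidabezafot.

jagabisoidabezafot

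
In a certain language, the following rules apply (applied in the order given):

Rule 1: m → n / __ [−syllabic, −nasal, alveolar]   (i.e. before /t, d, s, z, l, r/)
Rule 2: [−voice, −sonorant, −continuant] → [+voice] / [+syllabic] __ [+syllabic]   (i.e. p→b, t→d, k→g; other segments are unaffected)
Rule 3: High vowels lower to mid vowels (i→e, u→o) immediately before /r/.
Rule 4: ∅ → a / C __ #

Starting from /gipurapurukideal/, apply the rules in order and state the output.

giboraborugideala

Rule 1 (nasal place assimilation): no segment meets the environment; /gipurapurukideal/ is unchanged.
Rule 2 (intervocalic voicing): /p/ is a voiceless stop between vowels /i/ and /u/, so it voices to [b]. /p/ is a voiceless stop between vowels /a/ and /u/, so it voices to [b]. /k/ is a voiceless stop between vowels /u/ and /i/, so it voices to [g]. /gipurapurukideal/ → giburaburugideal.
Rule 3 (pre-rhotic lowering): /u/ is a high vowel immediately before /r/, so it lowers to [o]. /u/ is a high vowel immediately before /r/, so it lowers to [o]. /giburaburugideal/ → giboraborugideal.
Rule 4 (final a-epenthesis): the form ends in the consonant /l/, so [a] is inserted word-finally. /giboraborugideal/ → giboraborugideala.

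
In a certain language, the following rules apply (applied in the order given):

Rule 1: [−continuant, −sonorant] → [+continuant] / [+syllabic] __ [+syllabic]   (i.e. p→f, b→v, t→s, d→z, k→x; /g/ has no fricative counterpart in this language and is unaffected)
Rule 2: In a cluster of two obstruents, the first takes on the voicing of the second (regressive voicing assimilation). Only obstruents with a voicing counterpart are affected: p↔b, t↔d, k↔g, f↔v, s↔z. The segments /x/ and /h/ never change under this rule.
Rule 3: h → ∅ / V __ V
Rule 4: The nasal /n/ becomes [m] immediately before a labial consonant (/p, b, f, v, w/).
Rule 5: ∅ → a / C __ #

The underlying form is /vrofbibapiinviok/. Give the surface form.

vrovbivafiimvioka

Rule 1 (intervocalic spirantization): /b/ is a stop between vowels /i/ and /a/, so it spirantizes to the fricative [v]. /p/ is a stop between vowels /a/ and /i/, so it spirantizes to the fricative [f]. /vrofbibapiinviok/ → vrofbivafiinviok.
Rule 2 (regressive voicing assimilation): /f/ precedes the voiced obstruent /b/, so it voices to [v] by assimilation. /vrofbivafiinviok/ → vrovbivafiinviok.
Rule 3 (intervocalic h-deletion): no segment meets the environment; /vrovbivafiinviok/ is unchanged.
Rule 4 (nasal place assimilation): /n/ precedes the labial consonant /v/, so it assimilates in place to [m]. /vrovbivafiinviok/ → vrovbivafiimviok.
Rule 5 (final a-epenthesis): the form ends in the consonant /k/, so [a] is inserted word-finally. /vrovbivafiimviok/ → vrovbivafiimvioka.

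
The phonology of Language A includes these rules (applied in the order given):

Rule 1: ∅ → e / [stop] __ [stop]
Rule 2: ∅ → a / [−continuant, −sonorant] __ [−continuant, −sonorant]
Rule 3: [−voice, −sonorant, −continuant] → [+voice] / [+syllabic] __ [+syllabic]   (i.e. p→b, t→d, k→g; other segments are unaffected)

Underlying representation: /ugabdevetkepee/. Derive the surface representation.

ugabedevedegebee

Rule 1 (stop-cluster e-epenthesis): /b/ and /d/ form a stop–stop cluster, so [e] is inserted between them. /t/ and /k/ form a stop–stop cluster, so [e] is inserted between them. /ugabdevetkepee/ → ugabedevetekepee.
Rule 2 (stop-cluster a-epenthesis): no segment meets the environment; /ugabedevetekepee/ is unchanged.
Rule 3 (intervocalic voicing): /t/ is a voiceless stop between vowels /e/ and /e/, so it voices to [d]. /k/ is a voiceless stop between vowels /e/ and /e/, so it voices to [g]. /p/ is a voiceless stop between vowels /e/ and /e/, so it voices to [b]. /ugabedevetekepee/ → ugabedevedegebee.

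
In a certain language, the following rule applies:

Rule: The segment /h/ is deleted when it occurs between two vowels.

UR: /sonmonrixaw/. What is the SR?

sonmonrixaw

No segment of /sonmonrixaw/ meets the structural description of the rule, so the form surfaces unchanged.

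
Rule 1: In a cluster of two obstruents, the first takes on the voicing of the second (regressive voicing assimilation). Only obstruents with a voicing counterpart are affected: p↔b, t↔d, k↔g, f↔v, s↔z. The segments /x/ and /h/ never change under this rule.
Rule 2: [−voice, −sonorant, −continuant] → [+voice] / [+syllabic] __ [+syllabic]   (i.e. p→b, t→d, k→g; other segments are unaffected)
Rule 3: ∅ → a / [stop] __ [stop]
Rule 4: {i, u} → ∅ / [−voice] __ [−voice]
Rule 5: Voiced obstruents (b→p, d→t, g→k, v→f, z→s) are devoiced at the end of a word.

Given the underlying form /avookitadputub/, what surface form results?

avoogidatapudup

Rule 1 (regressive voicing assimilation): /d/ precedes the voiceless obstruent /p/, so it devoices to [t] by assimilation. /avookitadputub/ → avookitatputub.
Rule 2 (intervocalic voicing): /k/ is a voiceless stop between vowels /o/ and /i/, so it voices to [g]. /t/ is a voiceless stop between vowels /i/ and /a/, so it voices to [d]. /t/ is a voiceless stop between vowels /u/ and /u/, so it voices to [d]. /avookitatputub/ → avoogidatpudub.
Rule 3 (stop-cluster a-epenthesis): /t/ and /p/ form a stop–stop cluster, so [a] is inserted between them. /avoogidatpudub/ → avoogidatapudub.
Rule 4 (high vowel syncope): no segment meets the environment; /avoogidatapudub/ is unchanged.
Rule 5 (final devoicing): /b/ is a voiced obstruent in word-final position, so it devoices to [p]. /avoogidatapudub/ → avoogidatapudup.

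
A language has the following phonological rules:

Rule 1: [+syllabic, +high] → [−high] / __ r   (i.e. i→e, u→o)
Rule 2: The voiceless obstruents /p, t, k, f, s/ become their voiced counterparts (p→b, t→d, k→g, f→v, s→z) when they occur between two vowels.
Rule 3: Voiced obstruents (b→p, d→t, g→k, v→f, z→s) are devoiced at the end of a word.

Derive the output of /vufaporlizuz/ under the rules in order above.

vuvaborlizus

Rule 1 (pre-rhotic lowering): no segment meets the environment; /vufaporlizuz/ is unchanged.
Rule 2 (intervocalic voicing): /f/ is a voiceless obstruent between vowels /u/ and /a/, so it voices to [v]. /p/ is a voiceless obstruent between vowels /a/ and /o/, so it voices to [b]. /vufaporlizuz/ → vuvaborlizuz.
Rule 3 (final devoicing): /z/ is a voiced obstruent in word-final position, so it devoices to [s]. /vuvaborlizuz/ → vuvaborlizus.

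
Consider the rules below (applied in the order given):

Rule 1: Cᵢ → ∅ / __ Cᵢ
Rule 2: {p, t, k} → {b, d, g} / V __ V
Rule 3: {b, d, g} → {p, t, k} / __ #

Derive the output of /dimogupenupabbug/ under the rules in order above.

Rule 1 (degemination): /bb/ is a geminate; the first /b/ deletes. /dimogupenupabbug/ → dimogupenupabug.
Rule 2 (intervocalic voicing): /p/ is a voiceless stop between vowels /u/ and /e/, so it voices to [b]. /p/ is a voiceless stop between vowels /u/ and /a/, so it voices to [b]. /dimogupenupabug/ → dimogubenubabug.
Rule 3 (final devoicing): /g/ is a voiced stop in word-final position, so it devoices to [k]. /dimogubenubabug/ → dimogubenubabuk.

dimogubenubabuk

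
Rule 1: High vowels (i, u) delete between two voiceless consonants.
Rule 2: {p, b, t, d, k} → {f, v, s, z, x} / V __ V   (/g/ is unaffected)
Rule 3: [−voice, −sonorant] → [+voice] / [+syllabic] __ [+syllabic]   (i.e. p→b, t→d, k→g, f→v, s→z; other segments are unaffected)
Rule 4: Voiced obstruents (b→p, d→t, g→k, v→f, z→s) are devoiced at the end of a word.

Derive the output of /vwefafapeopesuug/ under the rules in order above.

vwevavaveovezuuk

Rule 1 (high vowel syncope): no segment meets the environment; /vwefafapeopesuug/ is unchanged.
Rule 2 (intervocalic spirantization): /p/ is a stop between vowels /a/ and /e/, so it spirantizes to the fricative [f]. /p/ is a stop between vowels /o/ and /e/, so it spirantizes to the fricative [f]. /vwefafapeopesuug/ → vwefafafeofesuug.
Rule 3 (intervocalic voicing): /f/ is a voiceless obstruent between vowels /e/ and /a/, so it voices to [v]. /f/ is a voiceless obstruent between vowels /a/ and /a/, so it voices to [v]. /f/ is a voiceless obstruent between vowels /a/ and /e/, so it voices to [v]. /f/ is a voiceless obstruent between vowels /o/ and /e/, so it voices to [v]. /s/ is a voiceless obstruent between vowels /e/ and /u/, so it voices to [z]. /vwefafafeofesuug/ → vwevavaveovezuug.
Rule 4 (final devoicing): /g/ is a voiced obstruent in word-final position, so it devoices to [k]. /vwevavaveovezuug/ → vwevavaveovezuuk.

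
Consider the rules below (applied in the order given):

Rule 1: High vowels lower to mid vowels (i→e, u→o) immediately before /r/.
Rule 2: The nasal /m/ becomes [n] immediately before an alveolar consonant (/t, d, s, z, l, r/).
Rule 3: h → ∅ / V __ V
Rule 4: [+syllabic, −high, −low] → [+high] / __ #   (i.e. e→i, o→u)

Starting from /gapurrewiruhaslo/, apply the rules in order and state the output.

Rule 1 (pre-rhotic lowering): /u/ is a high vowel immediately before /r/, so it lowers to [o]. /i/ is a high vowel immediately before /r/, so it lowers to [e]. /gapurrewiruhaslo/ → gaporreweruhaslo.
Rule 2 (nasal place assimilation): no segment meets the environment; /gaporreweruhaslo/ is unchanged.
Rule 3 (intervocalic h-deletion): /h/ occurs between vowels /u/ and /a/, so it deletes. /gaporreweruhaslo/ → gaporreweruaslo.
Rule 4 (final vowel raising): /o/ is a mid vowel in word-final position, so it raises to [u]. /gaporreweruaslo/ → gaporreweruaslu.

gaporreweruaslu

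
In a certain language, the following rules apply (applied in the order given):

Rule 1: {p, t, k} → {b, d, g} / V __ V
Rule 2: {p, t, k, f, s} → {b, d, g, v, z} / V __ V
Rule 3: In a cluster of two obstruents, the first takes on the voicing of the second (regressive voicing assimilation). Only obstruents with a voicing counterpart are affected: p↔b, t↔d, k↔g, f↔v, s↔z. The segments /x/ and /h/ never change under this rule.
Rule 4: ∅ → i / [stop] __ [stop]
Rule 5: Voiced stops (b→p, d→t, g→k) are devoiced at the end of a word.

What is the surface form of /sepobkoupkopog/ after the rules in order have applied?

Rule 1 (intervocalic voicing): /p/ is a voiceless stop between vowels /e/ and /o/, so it voices to [b]. /p/ is a voiceless stop between vowels /o/ and /o/, so it voices to [b]. /sepobkoupkopog/ → sebobkoupkobog.
Rule 2 (intervocalic voicing): no segment meets the environment; /sebobkoupkobog/ is unchanged.
Rule 3 (regressive voicing assimilation): /b/ precedes the voiceless obstruent /k/, so it devoices to [p] by assimilation. /sebobkoupkobog/ → sebopkoupkobog.
Rule 4 (stop-cluster i-epenthesis): /p/ and /k/ form a stop–stop cluster, so [i] is inserted between them. /p/ and /k/ form a stop–stop cluster, so [i] is inserted between them. /sebopkoupkobog/ → sebopikoupikobog.
Rule 5 (final devoicing): /g/ is a voiced stop in word-final position, so it devoices to [k]. /sebopikoupikobog/ → sebopikoupikobok.

sebopikoupikobok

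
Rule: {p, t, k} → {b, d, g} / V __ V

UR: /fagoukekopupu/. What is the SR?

/k/ is a voiceless stop between vowels /u/ and /e/, so it voices to [g].
/k/ is a voiceless stop between vowels /e/ and /o/, so it voices to [g].
/p/ is a voiceless stop between vowels /o/ and /u/, so it voices to [b].
/p/ is a voiceless stop between vowels /u/ and /u/, so it voices to [b].
Surface form: [fagougegobubu].

fagougegobubu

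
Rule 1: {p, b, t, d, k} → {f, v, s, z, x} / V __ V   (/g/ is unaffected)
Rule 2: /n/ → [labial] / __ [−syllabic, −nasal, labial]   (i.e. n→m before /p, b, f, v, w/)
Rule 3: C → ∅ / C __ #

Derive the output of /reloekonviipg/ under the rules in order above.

reloexomviip

Rule 1 (intervocalic spirantization): /k/ is a stop between vowels /e/ and /o/, so it spirantizes to the fricative [x]. /reloekonviipg/ → reloexonviipg.
Rule 2 (nasal place assimilation): /n/ precedes the labial consonant /v/, so it assimilates in place to [m]. /reloexonviipg/ → reloexomviipg.
Rule 3 (final cluster simplification): /g/ is the second consonant of a word-final cluster /pg/, so it deletes. /reloexomviipg/ → reloexomviip.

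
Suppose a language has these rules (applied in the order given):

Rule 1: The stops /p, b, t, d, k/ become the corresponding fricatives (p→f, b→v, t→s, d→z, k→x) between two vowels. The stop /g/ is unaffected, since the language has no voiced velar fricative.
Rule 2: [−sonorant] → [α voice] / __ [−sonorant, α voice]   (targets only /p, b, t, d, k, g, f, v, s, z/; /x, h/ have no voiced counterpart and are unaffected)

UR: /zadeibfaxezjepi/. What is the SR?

Rule 1 (intervocalic spirantization): /d/ is a stop between vowels /a/ and /e/, so it spirantizes to the fricative [z]. /p/ is a stop between vowels /e/ and /i/, so it spirantizes to the fricative [f]. /zadeibfaxezjepi/ → zazeibfaxezjefi.
Rule 2 (regressive voicing assimilation): /b/ precedes the voiceless obstruent /f/, so it devoices to [p] by assimilation. /zazeibfaxezjefi/ → zazeipfaxezjefi.

zazeipfaxezjefi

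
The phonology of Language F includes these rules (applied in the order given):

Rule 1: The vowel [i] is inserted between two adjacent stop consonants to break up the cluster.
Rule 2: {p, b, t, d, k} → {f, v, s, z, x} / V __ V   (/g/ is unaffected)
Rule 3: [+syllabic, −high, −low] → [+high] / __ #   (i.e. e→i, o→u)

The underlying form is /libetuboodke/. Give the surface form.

livesuvoozixi

Rule 1 (stop-cluster i-epenthesis): /d/ and /k/ form a stop–stop cluster, so [i] is inserted between them. /libetuboodke/ → libetuboodike.
Rule 2 (intervocalic spirantization): /b/ is a stop between vowels /i/ and /e/, so it spirantizes to the fricative [v]. /t/ is a stop between vowels /e/ and /u/, so it spirantizes to the fricative [s]. /b/ is a stop between vowels /u/ and /o/, so it spirantizes to the fricative [v]. /d/ is a stop between vowels /o/ and /i/, so it spirantizes to the fricative [z]. /k/ is a stop between vowels /i/ and /e/, so it spirantizes to the fricative [x]. /libetuboodike/ → livesuvoozixe.
Rule 3 (final vowel raising): /e/ is a mid vowel in word-final position, so it raises to [i]. /livesuvoozixe/ → livesuvoozixi.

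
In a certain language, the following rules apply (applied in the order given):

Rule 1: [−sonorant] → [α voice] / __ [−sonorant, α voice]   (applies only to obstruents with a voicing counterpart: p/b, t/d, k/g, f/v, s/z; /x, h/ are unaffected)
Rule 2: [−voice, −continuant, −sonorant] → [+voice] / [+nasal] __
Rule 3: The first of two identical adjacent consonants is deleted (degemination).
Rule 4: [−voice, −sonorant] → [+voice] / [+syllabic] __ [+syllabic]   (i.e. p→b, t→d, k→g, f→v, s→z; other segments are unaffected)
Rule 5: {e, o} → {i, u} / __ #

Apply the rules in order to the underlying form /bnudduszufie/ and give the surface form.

bnuduzuvii

Rule 1 (regressive voicing assimilation): /s/ precedes the voiced obstruent /z/, so it voices to [z] by assimilation. /bnudduszufie/ → bnudduzzufie.
Rule 2 (post-nasal voicing): no segment meets the environment; /bnudduzzufie/ is unchanged.
Rule 3 (degemination): /dd/ is a geminate; the first /d/ deletes. /zz/ is a geminate; the first /z/ deletes. /bnudduzzufie/ → bnuduzufie.
Rule 4 (intervocalic voicing): /f/ is a voiceless obstruent between vowels /u/ and /i/, so it voices to [v]. /bnuduzufie/ → bnuduzuvie.
Rule 5 (final vowel raising): /e/ is a mid vowel in word-final position, so it raises to [i]. /bnuduzuvie/ → bnuduzuvii.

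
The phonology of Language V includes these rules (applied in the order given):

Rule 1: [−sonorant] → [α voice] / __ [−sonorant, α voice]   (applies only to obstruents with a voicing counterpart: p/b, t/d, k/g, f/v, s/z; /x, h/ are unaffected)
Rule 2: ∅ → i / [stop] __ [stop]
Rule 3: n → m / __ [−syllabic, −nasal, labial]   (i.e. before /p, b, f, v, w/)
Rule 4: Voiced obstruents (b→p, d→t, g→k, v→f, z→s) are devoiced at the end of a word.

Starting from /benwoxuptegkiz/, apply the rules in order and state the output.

Rule 1 (regressive voicing assimilation): /g/ precedes the voiceless obstruent /k/, so it devoices to [k] by assimilation. /benwoxuptegkiz/ → benwoxuptekkiz.
Rule 2 (stop-cluster i-epenthesis): /p/ and /t/ form a stop–stop cluster, so [i] is inserted between them. /k/ and /k/ form a stop–stop cluster, so [i] is inserted between them. /benwoxuptekkiz/ → benwoxupitekikiz.
Rule 3 (nasal place assimilation): /n/ precedes the labial consonant /w/, so it assimilates in place to [m]. /benwoxupitekikiz/ → bemwoxupitekikiz.
Rule 4 (final devoicing): /z/ is a voiced obstruent in word-final position, so it devoices to [s]. /bemwoxupitekikiz/ → bemwoxupitekikis.

bemwoxupitekikis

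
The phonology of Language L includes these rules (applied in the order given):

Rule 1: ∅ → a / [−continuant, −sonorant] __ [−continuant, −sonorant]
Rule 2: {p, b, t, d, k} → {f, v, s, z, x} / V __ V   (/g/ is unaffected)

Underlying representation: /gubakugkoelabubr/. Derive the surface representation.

Rule 1 (stop-cluster a-epenthesis): /g/ and /k/ form a stop–stop cluster, so [a] is inserted between them. /gubakugkoelabubr/ → gubakugakoelabubr.
Rule 2 (intervocalic spirantization): /b/ is a stop between vowels /u/ and /a/, so it spirantizes to the fricative [v]. /k/ is a stop between vowels /a/ and /u/, so it spirantizes to the fricative [x]. /k/ is a stop between vowels /a/ and /o/, so it spirantizes to the fricative [x]. /b/ is a stop between vowels /a/ and /u/, so it spirantizes to the fricative [v]. /gubakugakoelabubr/ → guvaxugaxoelavubr.

guvaxugaxoelavubr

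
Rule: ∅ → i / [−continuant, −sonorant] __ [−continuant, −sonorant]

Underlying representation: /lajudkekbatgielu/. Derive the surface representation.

/d/ and /k/ form a stop–stop cluster, so [i] is inserted between them.
/k/ and /b/ form a stop–stop cluster, so [i] is inserted between them.
/t/ and /g/ form a stop–stop cluster, so [i] is inserted between them.
Surface form: [lajudikekibatigielu].

lajudikekibatigielu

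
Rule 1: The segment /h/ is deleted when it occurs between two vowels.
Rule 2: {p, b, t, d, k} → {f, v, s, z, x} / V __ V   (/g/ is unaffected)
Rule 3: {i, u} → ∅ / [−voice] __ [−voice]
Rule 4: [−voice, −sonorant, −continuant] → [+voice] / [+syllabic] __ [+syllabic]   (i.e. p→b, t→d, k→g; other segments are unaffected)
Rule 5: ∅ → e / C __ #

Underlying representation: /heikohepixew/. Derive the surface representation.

Rule 1 (intervocalic h-deletion): /h/ occurs between vowels /o/ and /e/, so it deletes. /heikohepixew/ → heikoepixew.
Rule 2 (intervocalic spirantization): /k/ is a stop between vowels /i/ and /o/, so it spirantizes to the fricative [x]. /p/ is a stop between vowels /e/ and /i/, so it spirantizes to the fricative [f]. /heikoepixew/ → heixoefixew.
Rule 3 (high vowel syncope): /i/ is a high vowel flanked by voiceless consonants /f/ and /x/, so it deletes. /heixoefixew/ → heixoefxew.
Rule 4 (intervocalic voicing): no segment meets the environment; /heixoefxew/ is unchanged.
Rule 5 (final e-epenthesis): the form ends in the consonant /w/, so [e] is inserted word-finally. /heixoefxew/ → heixoefxewe.

heixoefxewe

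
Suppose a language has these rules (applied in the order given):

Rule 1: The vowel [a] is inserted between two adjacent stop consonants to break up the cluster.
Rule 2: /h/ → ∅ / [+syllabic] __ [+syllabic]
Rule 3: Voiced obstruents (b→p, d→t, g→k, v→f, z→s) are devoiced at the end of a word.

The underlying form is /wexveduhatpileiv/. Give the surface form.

Rule 1 (stop-cluster a-epenthesis): /t/ and /p/ form a stop–stop cluster, so [a] is inserted between them. /wexveduhatpileiv/ → wexveduhatapileiv.
Rule 2 (intervocalic h-deletion): /h/ occurs between vowels /u/ and /a/, so it deletes. /wexveduhatapileiv/ → wexveduatapileiv.
Rule 3 (final devoicing): /v/ is a voiced obstruent in word-final position, so it devoices to [f]. /wexveduatapileiv/ → wexveduatapileif.

wexveduatapileif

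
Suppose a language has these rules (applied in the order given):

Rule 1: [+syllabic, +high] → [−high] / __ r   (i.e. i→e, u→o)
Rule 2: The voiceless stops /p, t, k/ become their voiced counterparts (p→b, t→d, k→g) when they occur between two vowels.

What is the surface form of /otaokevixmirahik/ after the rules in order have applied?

Rule 1 (pre-rhotic lowering): /i/ is a high vowel immediately before /r/, so it lowers to [e]. /otaokevixmirahik/ → otaokevixmerahik.
Rule 2 (intervocalic voicing): /t/ is a voiceless stop between vowels /o/ and /a/, so it voices to [d]. /k/ is a voiceless stop between vowels /o/ and /e/, so it voices to [g]. /otaokevixmerahik/ → odaogevixmerahik.

odaogevixmerahik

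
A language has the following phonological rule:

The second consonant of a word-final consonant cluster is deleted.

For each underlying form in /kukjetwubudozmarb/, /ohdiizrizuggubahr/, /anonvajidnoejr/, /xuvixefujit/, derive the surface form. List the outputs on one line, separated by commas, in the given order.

/kukjetwubudozmarb/: /b/ is the second consonant of a word-final cluster /rb/, so it deletes. → [kukjetwubudozmar].
/ohdiizrizuggubahr/: /r/ is the second consonant of a word-final cluster /hr/, so it deletes. → [ohdiizrizuggubah].
/anonvajidnoejr/: /r/ is the second consonant of a word-final cluster /jr/, so it deletes. → [anonvajidnoej].
/xuvixefujit/: the rule's environment is not met; surfaces unchanged as [xuvixefujit].

kukjetwubudozmar, ohdiizrizuggubah, anonvajidnoej, xuvixefujit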